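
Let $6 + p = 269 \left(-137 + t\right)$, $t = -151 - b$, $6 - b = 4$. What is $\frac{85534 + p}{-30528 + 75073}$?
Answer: $\frac{7518}{44545} \approx 0.16877$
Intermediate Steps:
$b = 2$ ($b = 6 - 4 = 2$)
$t = -153$ ($t = -151 - 2 = -153$)
$p = -78016$ ($p = -6 + 269 \left(-137 - 153\right) = -6 + 269 \left(-290\right) = -6 - 78010 = -78016$)
$\frac{85534 + p}{-30528 + 75073} = \frac{85534 - 78016}{-30528 + 75073} = \frac{7518}{44545}$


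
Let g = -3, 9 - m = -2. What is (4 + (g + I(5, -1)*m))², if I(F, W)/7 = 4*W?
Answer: 94249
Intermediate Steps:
m = 11 (m = 9 - 1*(-2) = 9 + 2 = 11)
I(F, W) = 28*W (I(F, W) = 7*(4*W) = 28*W)
(4 + (g + I(5, -1)*m))² = (4 + (-3 + (28*(-1))*11))² = (4 + (-3 - 28*11))² = (4 + (-3 - 308))² = (4 - 311)² = (-307)² = 94249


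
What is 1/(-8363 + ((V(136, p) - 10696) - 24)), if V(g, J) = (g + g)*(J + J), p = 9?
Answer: -1/14187 ≈ -7.0487e-5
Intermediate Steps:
V(g, J) = 4*J*g (V(g, J) = (2*g)*(2*J) = 4*J*g)
1/(-8363 + ((V(136, p) - 10696) - 24)) = 1/(-8363 + ((4*9*136 - 10696) - 24)) = 1/(-8363 + ((4896 - 10696) - 24)) = 1/(-8363 + (-5800 - 24)) = 1/(-8363 - 5824) = 1/(-14187) = -1/14187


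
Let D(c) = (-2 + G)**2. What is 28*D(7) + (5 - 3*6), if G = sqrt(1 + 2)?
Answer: 183 - 112*sqrt(3) ≈ -10.990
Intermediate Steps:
G = sqrt(3) ≈ 1.7320
D(c) = (-2 + sqrt(3))**2
28*D(7) + (5 - 3*6) = 28*(2 - sqrt(3))**2 + (5 - 3*6) = 28*(2 - sqrt(3))**2 + (5 - 18) = 28*(2 - sqrt(3))**2 - 13 = -13 + 28*(2 - sqrt(3))**2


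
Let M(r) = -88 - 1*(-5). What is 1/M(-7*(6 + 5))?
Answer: -1/83 ≈ -0.012048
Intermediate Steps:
M(r) = -83 (M(r) = -88 + 5 = -83)
1/M(-7*(6 + 5)) = 1/(-83) = -1/83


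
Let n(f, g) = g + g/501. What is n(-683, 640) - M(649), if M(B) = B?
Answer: -3869/501 ≈ -7.7226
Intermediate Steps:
n(f, g) = 502*g/501 (n(f, g) = g + g*(1/501) = g + g/501 = 502*g/501)
n(-683, 640) - M(649) = (502/501)*640 - 1*649 = 321280/501 - 649 = -3869/501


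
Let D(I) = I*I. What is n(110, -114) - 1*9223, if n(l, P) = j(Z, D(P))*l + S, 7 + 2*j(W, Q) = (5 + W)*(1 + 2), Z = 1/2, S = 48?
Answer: -17305/2 ≈ -8652.5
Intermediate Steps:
Z = 1/2 (Z = 1*(1/2) = 1/2 ≈ 0.50000)
D(I) = I**2
j(W, Q) = 4 + 3*W/2 (j(W, Q) = -7/2 + ((5 + W)*(1 + 2))/2 = -7/2 + ((5 + W)*3)/2 = -7/2 + (15 + 3*W)/2 = -7/2 + (15/2 + 3*W/2) = 4 + 3*W/2)
n(l, P) = 48 + 19*l/4 (n(l, P) = (4 + (3/2)*(1/2))*l + 48 = (4 + 3/4)*l + 48 = 19*l/4 + 48 = 48 + 19*l/4)
n(110, -114) - 1*9223 = (48 + (19/4)*110) - 1*9223 = (48 + 1045/2) - 9223 = 1141/2 - 9223 = -17305/2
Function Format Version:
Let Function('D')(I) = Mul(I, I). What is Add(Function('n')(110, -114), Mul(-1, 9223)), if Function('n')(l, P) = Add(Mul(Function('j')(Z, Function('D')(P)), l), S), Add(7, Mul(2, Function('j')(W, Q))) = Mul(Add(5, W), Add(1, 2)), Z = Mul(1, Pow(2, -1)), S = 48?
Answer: Rational(-17305, 2) ≈ -8652.5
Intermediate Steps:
Z = Rational(1, 2) (Z = Mul(1, Rational(1, 2)) = Rational(1, 2) ≈ 0.50000)
Function('D')(I) = Pow(I, 2)
Function('j')(W, Q) = Add(4, Mul(Rational(3, 2), W)) (Function('j')(W, Q) = Add(Rational(-7, 2), Mul(Rational(1, 2), Mul(Add(5, W), Add(1, 2)))) = Add(Rational(-7, 2), Mul(Rational(1, 2), Mul(Add(5, W), 3))) = Add(Rational(-7, 2), Mul(Rational(1, 2), Add(15, Mul(3, W)))) = Add(Rational(-7, 2), Add(Rational(15, 2), Mul(Rational(3, 2), W))) = Add(4, Mul(Rational(3, 2), W)))
Function('n')(l, P) = Add(48, Mul(Rational(19, 4), l)) (Function('n')(l, P) = Add(Mul(Add(4, Mul(Rational(3, 2), Rational(1, 2))), l), 48) = Add(Mul(Add(4, Rational(3, 4)), l), 48) = Add(Mul(Rational(19, 4), l), 48) = Add(48, Mul(Rational(19, 4), l)))
Add(Function('n')(110, -114), Mul(-1, 9223)) = Add(Add(48, Mul(Rational(19, 4), 110)), Mul(-1, 9223)) = Add(Add(48, Rational(1045, 2)), -9223) = Add(Rational(1141, 2), -9223) = Rational(-17305, 2)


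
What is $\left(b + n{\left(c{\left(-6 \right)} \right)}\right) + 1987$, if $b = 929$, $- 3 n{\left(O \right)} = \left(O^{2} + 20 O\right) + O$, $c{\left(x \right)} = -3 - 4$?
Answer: $\frac{8846}{3} \approx 2948.7$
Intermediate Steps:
$c{\left(x \right)} = -7$
$n{\left(O \right)} = - 7 O - \frac{O^{2}}{3}$ ($n{\left(O \right)} = - \frac{\left(O^{2} + 20 O\right) + O}{3} = - \frac{O^{2} + 21 O}{3} = - 7 O - \frac{O^{2}}{3}$)
$\left(b + n{\left(c{\left(-6 \right)} \right)}\right) + 1987 = \left(929 - - \frac{7 \left(21 - 7\right)}{3}\right) + 1987 = \left(929 - \left(- \frac{7}{3}\right) 14\right) + 1987 = \left(929 + \frac{98}{3}\right) + 1987 = \frac{2885}{3} + 1987 = \frac{8846}{3}$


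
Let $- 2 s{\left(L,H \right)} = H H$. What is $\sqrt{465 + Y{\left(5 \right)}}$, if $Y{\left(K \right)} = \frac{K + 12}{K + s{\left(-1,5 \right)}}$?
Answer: $\frac{\sqrt{104115}}{15} \approx 21.511$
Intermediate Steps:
$s{\left(L,H \right)} = - \frac{H^{2}}{2}$ ($s{\left(L,H \right)} = - \frac{H H}{2} = - \frac{H^{2}}{2}$)
$Y{\left(K \right)} = \frac{12 + K}{- \frac{25}{2} + K}$ ($Y{\left(K \right)} = \frac{K + 12}{K - \frac{5^{2}}{2}} = \frac{12 + K}{K - \frac{25}{2}} = \frac{12 + K}{- \frac{25}{2} + K}$)
$\sqrt{465 + Y{\left(5 \right)}} = \sqrt{465 + \frac{2 \left(12 + 5\right)}{-25 + 2 \cdot 5}} = \sqrt{465 + 2 \frac{1}{-25 + 10} \cdot 17} = \sqrt{465 + 2 \frac{1}{-15} \cdot 17} = \sqrt{465 + 2 \left(- \frac{1}{15}\right) 17} = \sqrt{465 - \frac{34}{15}} = \sqrt{\frac{6941}{15}} = \frac{\sqrt{104115}}{15}$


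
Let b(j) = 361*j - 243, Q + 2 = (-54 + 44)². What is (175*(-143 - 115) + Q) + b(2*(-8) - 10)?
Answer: -54681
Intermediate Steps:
Q = 98 (Q = -2 + (-54 + 44)² = -2 + (-10)² = -2 + 100 = 98)
b(j) = -243 + 361*j
(175*(-143 - 115) + Q) + b(2*(-8) - 10) = (175*(-143 - 115) + 98) + (-243 + 361*(2*(-8) - 10)) = (175*(-258) + 98) + (-243 + 361*(-16 - 10)) = (-45150 + 98) + (-243 + 361*(-26)) = -45052 + (-243 - 9386) = -45052 - 9629 = -54681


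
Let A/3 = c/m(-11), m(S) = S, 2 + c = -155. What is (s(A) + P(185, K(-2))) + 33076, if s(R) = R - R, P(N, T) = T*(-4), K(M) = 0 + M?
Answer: 33084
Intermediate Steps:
c = -157 (c = -2 - 155 = -157)
K(M) = M
A = 471/11 (A = 3*(-157/(-11)) = 3*(-157*(-1/11)) = 3*(157/11) = 471/11 ≈ 42.818)
P(N, T) = -4*T
s(R) = 0
(s(A) + P(185, K(-2))) + 33076 = (0 - 4*(-2)) + 33076 = (0 + 8) + 33076 = 8 + 33076 = 33084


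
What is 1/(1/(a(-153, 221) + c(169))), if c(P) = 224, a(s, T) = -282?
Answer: -58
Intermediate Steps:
1/(1/(a(-153, 221) + c(169))) = 1/(1/(-282 + 224)) = 1/(1/(-58)) = 1/(-1/58) = -58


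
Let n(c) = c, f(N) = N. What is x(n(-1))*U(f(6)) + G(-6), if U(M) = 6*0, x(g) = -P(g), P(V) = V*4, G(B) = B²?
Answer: 36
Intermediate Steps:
P(V) = 4*V
x(g) = -4*g
U(M) = 0
x(n(-1))*U(f(6)) + G(-6) = -4*(-1)*0 + (-6)² = 4*0 + 36 = 0 + 36 = 36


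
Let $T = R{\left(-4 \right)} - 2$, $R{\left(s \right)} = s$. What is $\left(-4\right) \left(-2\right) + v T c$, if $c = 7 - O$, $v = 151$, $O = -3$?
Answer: $-9052$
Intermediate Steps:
$c = 10$ ($c = 7 - -3 = 7 + 3 = 10$)
$T = -6$ ($T = -4 - 2 = -6$)
$\left(-4\right) \left(-2\right) + v T c = \left(-4\right) \left(-2\right) + 151 \left(\left(-6\right) 10\right) = 8 + 151 \left(-60\right) = 8 - 9060 = -9052$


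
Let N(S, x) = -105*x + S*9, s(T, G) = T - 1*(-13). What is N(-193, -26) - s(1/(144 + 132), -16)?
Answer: 270479/276 ≈ 980.00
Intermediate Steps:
s(T, G) = 13 + T (s(T, G) = T + 13 = 13 + T)
N(S, x) = -105*x + 9*S
N(-193, -26) - s(1/(144 + 132), -16) = (-105*(-26) + 9*(-193)) - (13 + 1/(144 + 132)) = (2730 - 1737) - (13 + 1/276) = 993 - (13 + 1/276) = 993 - 1*3589/276 = 993 - 3589/276 = 270479/276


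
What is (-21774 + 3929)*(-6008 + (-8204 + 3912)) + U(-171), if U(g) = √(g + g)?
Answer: 183803500 + 3*I*√38 ≈ 1.838e+8 + 18.493*I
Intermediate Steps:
U(g) = √2*√g (U(g) = √(2*g) = √2*√g)
(-21774 + 3929)*(-6008 + (-8204 + 3912)) + U(-171) = (-21774 + 3929)*(-6008 + (-8204 + 3912)) + √2*√(-171) = -17845*(-6008 - 4292) + √2*(3*I*√19) = -17845*(-10300) + 3*I*√38 = 183803500 + 3*I*√38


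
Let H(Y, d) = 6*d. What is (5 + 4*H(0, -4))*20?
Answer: -1820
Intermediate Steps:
(5 + 4*H(0, -4))*20 = (5 + 4*(6*(-4)))*20 = (5 + 4*(-24))*20 = (5 - 96)*20 = -91*20 = -1820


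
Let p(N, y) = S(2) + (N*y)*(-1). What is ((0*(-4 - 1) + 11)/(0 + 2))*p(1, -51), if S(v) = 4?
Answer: 605/2 ≈ 302.50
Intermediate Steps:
p(N, y) = 4 - N*y (p(N, y) = 4 + (N*y)*(-1) = 4 - N*y)
((0*(-4 - 1) + 11)/(0 + 2))*p(1, -51) = ((0*(-4 - 1) + 11)/(0 + 2))*(4 - 1*1*(-51)) = ((0*(-5) + 11)/2)*(4 + 51) = ((0 + 11)*(½))*55 = (11*(½))*55 = (11/2)*55 = 605/2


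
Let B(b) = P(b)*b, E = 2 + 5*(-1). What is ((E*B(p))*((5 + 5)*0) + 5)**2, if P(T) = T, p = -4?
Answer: 25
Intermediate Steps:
E = -3 (E = 2 - 5 = -3)
B(b) = b**2 (B(b) = b*b = b**2)
((E*B(p))*((5 + 5)*0) + 5)**2 = ((-3*(-4)**2)*((5 + 5)*0) + 5)**2 = ((-3*16)*(10*0) + 5)**2 = (-48*0 + 5)**2 = (0 + 5)**2 = 5**2 = 25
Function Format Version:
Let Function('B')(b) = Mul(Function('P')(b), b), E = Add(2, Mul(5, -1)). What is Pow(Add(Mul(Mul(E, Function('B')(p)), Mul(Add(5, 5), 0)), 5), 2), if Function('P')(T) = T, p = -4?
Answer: 25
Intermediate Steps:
E = -3 (E = Add(2, -5) = -3)
Function('B')(b) = Pow(b, 2) (Function('B')(b) = Mul(b, b) = Pow(b, 2))
Pow(Add(Mul(Mul(E, Function('B')(p)), Mul(Add(5, 5), 0)), 5), 2) = Pow(Add(Mul(Mul(-3, Pow(-4, 2)), Mul(Add(5, 5), 0)), 5), 2) = Pow(Add(Mul(Mul(-3, 16), Mul(10, 0)), 5), 2) = Pow(Add(Mul(-48, 0), 5), 2) = Pow(Add(0, 5), 2) = Pow(5, 2) = 25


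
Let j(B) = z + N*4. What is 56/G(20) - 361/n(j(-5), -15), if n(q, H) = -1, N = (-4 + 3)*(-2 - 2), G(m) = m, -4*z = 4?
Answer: 1819/5 ≈ 363.80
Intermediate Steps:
z = -1 (z = -¼*4 = -1)
N = 4 (N = -1*(-4) = 4)
j(B) = 15 (j(B) = -1 + 4*4 = -1 + 16 = 15)
56/G(20) - 361/n(j(-5), -15) = 56/20 - 361/(-1) = 56*(1/20) - 361*(-1) = 14/5 + 361 = 1819/5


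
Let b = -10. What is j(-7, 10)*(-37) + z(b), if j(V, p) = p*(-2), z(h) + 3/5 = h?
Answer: 3647/5 ≈ 729.40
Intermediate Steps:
z(h) = -3/5 + h
j(V, p) = -2*p
j(-7, 10)*(-37) + z(b) = -2*10*(-37) + (-3/5 - 10) = -20*(-37) - 53/5 = 740 - 53/5 = 3647/5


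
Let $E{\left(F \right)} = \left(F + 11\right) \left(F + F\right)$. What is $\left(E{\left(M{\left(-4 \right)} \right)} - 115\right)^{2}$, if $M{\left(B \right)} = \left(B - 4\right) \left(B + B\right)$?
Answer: $89965225$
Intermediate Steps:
$M{\left(B \right)} = 2 B \left(-4 + B\right)$ ($M{\left(B \right)} = \left(-4 + B\right) 2 B = 2 B \left(-4 + B\right)$)
$E{\left(F \right)} = 2 F \left(11 + F\right)$ ($E{\left(F \right)} = \left(11 + F\right) 2 F = 2 F \left(11 + F\right)$)
$\left(E{\left(M{\left(-4 \right)} \right)} - 115\right)^{2} = \left(2 \cdot 2 \left(-4\right) \left(-4 - 4\right) \left(11 + 2 \left(-4\right) \left(-4 - 4\right)\right) - 115\right)^{2} = \left(2 \cdot 2 \left(-4\right) \left(-8\right) \left(11 + 2 \left(-4\right) \left(-8\right)\right) - 115\right)^{2} = \left(2 \cdot 64 \left(11 + 64\right) - 115\right)^{2} = \left(2 \cdot 64 \cdot 75 - 115\right)^{2} = \left(9600 - 115\right)^{2} = 9485^{2} = 89965225$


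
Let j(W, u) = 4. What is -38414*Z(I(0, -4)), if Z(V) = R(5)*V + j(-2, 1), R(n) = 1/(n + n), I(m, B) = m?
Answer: -153656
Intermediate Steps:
R(n) = 1/(2*n)
Z(V) = 4 + V/10 (Z(V) = ((½)/5)*V + 4 = ((½)*(⅕))*V + 4 = V/10 + 4 = 4 + V/10)
-38414*Z(I(0, -4)) = -38414*(4 + (⅒)*0) = -38414*(4 + 0) = -38414*4 = -153656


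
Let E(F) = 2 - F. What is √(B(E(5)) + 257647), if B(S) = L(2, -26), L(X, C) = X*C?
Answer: √257595 ≈ 507.54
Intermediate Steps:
L(X, C) = C*X
B(S) = -52 (B(S) = -26*2 = -52)
√(B(E(5)) + 257647) = √(-52 + 257647) = √257595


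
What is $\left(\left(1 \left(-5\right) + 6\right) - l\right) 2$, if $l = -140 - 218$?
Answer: $718$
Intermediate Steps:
$l = -358$
$\left(\left(1 \left(-5\right) + 6\right) - l\right) 2 = \left(\left(1 \left(-5\right) + 6\right) - -358\right) 2 = \left(\left(-5 + 6\right) + 358\right) 2 = \left(1 + 358\right) 2 = 359 \cdot 2 = 718$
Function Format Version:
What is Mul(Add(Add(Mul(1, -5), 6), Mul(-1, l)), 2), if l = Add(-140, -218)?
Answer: 718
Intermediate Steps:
l = -358
Mul(Add(Add(Mul(1, -5), 6), Mul(-1, l)), 2) = Mul(Add(Add(Mul(1, -5), 6), Mul(-1, -358)), 2) = Mul(Add(Add(-5, 6), 358), 2) = Mul(Add(1, 358), 2) = Mul(359, 2) = 718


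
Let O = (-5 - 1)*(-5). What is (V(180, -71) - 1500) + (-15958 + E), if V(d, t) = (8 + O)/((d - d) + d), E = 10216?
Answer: -651761/90 ≈ -7241.8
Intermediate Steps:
O = 30 (O = -6*(-5) = 30)
V(d, t) = 38/d (V(d, t) = (8 + 30)/((d - d) + d) = 38/(0 + d) = 38/d)
(V(180, -71) - 1500) + (-15958 + E) = (38/180 - 1500) + (-15958 + 10216) = (38*(1/180) - 1500) - 5742 = (19/90 - 1500) - 5742 = -134981/90 - 5742 = -651761/90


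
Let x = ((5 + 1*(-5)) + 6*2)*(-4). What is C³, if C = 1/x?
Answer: -1/110592 ≈ -9.0422e-6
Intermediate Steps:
x = -48 (x = ((5 - 5) + 12)*(-4) = (0 + 12)*(-4) = 12*(-4) = -48)
C = -1/48 (C = 1/(-48) = -1/48 ≈ -0.020833)
C³ = (-1/48)³ = -1/110592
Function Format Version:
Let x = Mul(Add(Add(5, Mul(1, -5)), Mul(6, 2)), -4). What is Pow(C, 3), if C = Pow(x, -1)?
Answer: Rational(-1, 110592) ≈ -9.0422e-6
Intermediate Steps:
x = -48 (x = Mul(Add(Add(5, -5), 12), -4) = Mul(Add(0, 12), -4) = Mul(12, -4) = -48)
C = Rational(-1, 48) (C = Pow(-48, -1) = Rational(-1, 48) ≈ -0.020833)
Pow(C, 3) = Pow(Rational(-1, 48), 3) = Rational(-1, 110592)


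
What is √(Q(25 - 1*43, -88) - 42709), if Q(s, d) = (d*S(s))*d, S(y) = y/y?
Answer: 3*I*√3885 ≈ 186.99*I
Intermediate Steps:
S(y) = 1
Q(s, d) = d² (Q(s, d) = (d*1)*d = d*d = d²)
√(Q(25 - 1*43, -88) - 42709) = √((-88)² - 42709) = √(7744 - 42709) = √(-34965) = 3*I*√3885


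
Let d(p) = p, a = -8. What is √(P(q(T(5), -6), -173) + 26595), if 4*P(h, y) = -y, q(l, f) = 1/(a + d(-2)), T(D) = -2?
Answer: √106553/2 ≈ 163.21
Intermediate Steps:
q(l, f) = -⅒ (q(l, f) = 1/(-8 - 2) = 1/(-10) = -⅒)
P(h, y) = -y/4 (P(h, y) = (-y)/4 = -y/4)
√(P(q(T(5), -6), -173) + 26595) = √(-¼*(-173) + 26595) = √(173/4 + 26595) = √(106553/4) = √106553/2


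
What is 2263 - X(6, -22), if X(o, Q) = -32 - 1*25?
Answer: 2320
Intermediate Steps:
X(o, Q) = -57 (X(o, Q) = -32 - 25 = -57)
2263 - X(6, -22) = 2263 - 1*(-57) = 2263 + 57 = 2320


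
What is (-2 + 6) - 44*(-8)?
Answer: 356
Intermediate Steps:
(-2 + 6) - 44*(-8) = 4 + 352 = 356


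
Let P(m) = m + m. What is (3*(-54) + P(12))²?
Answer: 19044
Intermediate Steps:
P(m) = 2*m
(3*(-54) + P(12))² = (3*(-54) + 2*12)² = (-162 + 24)² = (-138)² = 19044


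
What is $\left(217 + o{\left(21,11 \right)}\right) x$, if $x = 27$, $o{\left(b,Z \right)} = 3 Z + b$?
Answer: $7317$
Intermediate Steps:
$o{\left(b,Z \right)} = b + 3 Z$
$\left(217 + o{\left(21,11 \right)}\right) x = \left(217 + \left(21 + 3 \cdot 11\right)\right) 27 = \left(217 + \left(21 + 33\right)\right) 27 = \left(217 + 54\right) 27 = 271 \cdot 27 = 7317$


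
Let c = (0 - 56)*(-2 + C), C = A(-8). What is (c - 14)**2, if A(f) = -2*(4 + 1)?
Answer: 432964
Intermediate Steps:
A(f) = -10 (A(f) = -2*5 = -10)
C = -10
c = 672 (c = (0 - 56)*(-2 - 10) = -56*(-12) = 672)
(c - 14)**2 = (672 - 14)**2 = 658**2 = 432964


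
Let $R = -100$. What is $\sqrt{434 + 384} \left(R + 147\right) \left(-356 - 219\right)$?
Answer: $- 27025 \sqrt{818} \approx -7.7293 \cdot 10^{5}$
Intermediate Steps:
$\sqrt{434 + 384} \left(R + 147\right) \left(-356 - 219\right) = \sqrt{434 + 384} \left(-100 + 147\right) \left(-356 - 219\right) = \sqrt{818} \cdot 47 \left(-575\right) = \sqrt{818} \left(-27025\right) = - 27025 \sqrt{818}$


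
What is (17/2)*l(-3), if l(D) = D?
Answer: -51/2 ≈ -25.500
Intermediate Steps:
(17/2)*l(-3) = (17/2)*(-3) = -51/2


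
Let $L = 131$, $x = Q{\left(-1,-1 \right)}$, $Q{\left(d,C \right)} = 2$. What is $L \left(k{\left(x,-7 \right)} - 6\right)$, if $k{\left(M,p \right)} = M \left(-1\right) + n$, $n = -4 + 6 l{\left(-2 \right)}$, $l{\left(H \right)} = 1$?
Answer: $-786$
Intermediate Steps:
$x = 2$
$n = 2$ ($n = -4 + 6 \cdot 1 = -4 + 6 = 2$)
$k{\left(M,p \right)} = 2 - M$ ($k{\left(M,p \right)} = M \left(-1\right) + 2 = - M + 2 = 2 - M$)
$L \left(k{\left(x,-7 \right)} - 6\right) = 131 \left(\left(2 - 2\right) - 6\right) = 131 \left(0 - 6\right) = 131 \left(-6\right) = -786$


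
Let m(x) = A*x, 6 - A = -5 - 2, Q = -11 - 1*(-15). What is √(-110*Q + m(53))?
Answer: √249 ≈ 15.780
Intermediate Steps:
Q = 4 (Q = -11 + 15 = 4)
A = 13 (A = 6 - (-5 - 2) = 6 - 1*(-7) = 6 + 7 = 13)
m(x) = 13*x
√(-110*Q + m(53)) = √(-110*4 + 13*53) = √(-440 + 689) = √249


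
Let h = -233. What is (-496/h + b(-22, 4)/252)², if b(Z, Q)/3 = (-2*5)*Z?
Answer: 539679361/23941449 ≈ 22.542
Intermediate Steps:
b(Z, Q) = -30*Z (b(Z, Q) = 3*((-2*5)*Z) = 3*(-10*Z) = -30*Z)
(-496/h + b(-22, 4)/252)² = (-496/(-233) - 30*(-22)/252)² = (-496*(-1/233) + 660*(1/252))² = (496/233 + 55/21)² = (23231/4893)² = 539679361/23941449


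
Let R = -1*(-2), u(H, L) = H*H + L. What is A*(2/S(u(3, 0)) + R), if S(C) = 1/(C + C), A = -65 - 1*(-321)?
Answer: 9728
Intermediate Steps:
A = 256 (A = -65 + 321 = 256)
u(H, L) = L + H² (u(H, L) = H² + L = L + H²)
S(C) = 1/(2*C)
R = 2
A*(2/S(u(3, 0)) + R) = 256*(2/((1/(2*(0 + 3²)))) + 2) = 256*(2/((1/(2*(0 + 9)))) + 2) = 256*(2/(((½)/9)) + 2) = 256*(2/(((½)*(⅑))) + 2) = 256*(2/(1/18) + 2) = 256*(2*18 + 2) = 256*(36 + 2) = 256*38 = 9728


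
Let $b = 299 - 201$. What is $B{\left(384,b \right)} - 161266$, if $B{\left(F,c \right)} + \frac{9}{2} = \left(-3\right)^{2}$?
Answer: $- \frac{322523}{2} \approx -1.6126 \cdot 10^{5}$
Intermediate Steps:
$b = 98$ ($b = 299 - 201 = 98$)
$B{\left(F,c \right)} = \frac{9}{2}$ ($B{\left(F,c \right)} = - \frac{9}{2} + \left(-3\right)^{2} = - \frac{9}{2} + 9 = \frac{9}{2}$)
$B{\left(384,b \right)} - 161266 = \frac{9}{2} - 161266 = - \frac{322523}{2}$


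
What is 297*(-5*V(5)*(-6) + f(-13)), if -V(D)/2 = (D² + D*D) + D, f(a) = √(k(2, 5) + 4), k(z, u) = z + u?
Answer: -980100 + 297*√11 ≈ -9.7912e+5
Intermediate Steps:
k(z, u) = u + z
f(a) = √11 (f(a) = √((5 + 2) + 4) = √(7 + 4) = √11)
V(D) = -4*D² - 2*D (V(D) = -2*((D² + D*D) + D) = -2*((D² + D²) + D) = -2*(2*D² + D) = -2*(D + 2*D²) = -4*D² - 2*D)
297*(-5*V(5)*(-6) + f(-13)) = 297*(-(-10)*5*(1 + 2*5)*(-6) + √11) = 297*(-(-10)*5*(1 + 10)*(-6) + √11) = 297*(-(-10)*5*11*(-6) + √11) = 297*(-5*(-110)*(-6) + √11) = 297*(550*(-6) + √11) = 297*(-3300 + √11) = -980100 + 297*√11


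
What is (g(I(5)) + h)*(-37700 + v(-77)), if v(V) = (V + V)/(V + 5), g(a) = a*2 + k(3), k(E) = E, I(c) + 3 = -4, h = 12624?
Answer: -17117392399/36 ≈ -4.7548e+8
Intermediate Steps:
I(c) = -7 (I(c) = -3 - 4 = -7)
g(a) = 3 + 2*a (g(a) = a*2 + 3 = 2*a + 3 = 3 + 2*a)
v(V) = 2*V/(5 + V) (v(V) = (2*V)/(5 + V) = 2*V/(5 + V))
(g(I(5)) + h)*(-37700 + v(-77)) = ((3 + 2*(-7)) + 12624)*(-37700 + 2*(-77)/(5 - 77)) = ((3 - 14) + 12624)*(-37700 + 2*(-77)/(-72)) = (-11 + 12624)*(-37700 + 2*(-77)*(-1/72)) = 12613*(-37700 + 77/36) = 12613*(-1357123/36) = -17117392399/36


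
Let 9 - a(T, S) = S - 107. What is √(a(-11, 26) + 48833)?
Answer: √48923 ≈ 221.19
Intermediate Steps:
a(T, S) = 116 - S (a(T, S) = 9 - (S - 107) = 9 - (-107 + S) = 9 + (107 - S) = 116 - S)
√(a(-11, 26) + 48833) = √((116 - 1*26) + 48833) = √((116 - 26) + 48833) = √(90 + 48833) = √48923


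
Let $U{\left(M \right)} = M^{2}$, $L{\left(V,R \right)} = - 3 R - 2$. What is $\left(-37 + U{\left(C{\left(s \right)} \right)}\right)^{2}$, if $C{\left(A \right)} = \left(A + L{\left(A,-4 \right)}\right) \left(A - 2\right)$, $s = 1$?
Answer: $7056$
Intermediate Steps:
$L{\left(V,R \right)} = -2 - 3 R$
$C{\left(A \right)} = \left(-2 + A\right) \left(10 + A\right)$ ($C{\left(A \right)} = \left(A - -10\right) \left(A - 2\right) = \left(A + \left(-2 + 12\right)\right) \left(-2 + A\right) = \left(A + 10\right) \left(-2 + A\right) = \left(10 + A\right) \left(-2 + A\right) = \left(-2 + A\right) \left(10 + A\right)$)
$\left(-37 + U{\left(C{\left(s \right)} \right)}\right)^{2} = \left(-37 + \left(-20 + 1^{2} + 8 \cdot 1\right)^{2}\right)^{2} = \left(-37 + \left(-20 + 1 + 8\right)^{2}\right)^{2} = \left(-37 + \left(-11\right)^{2}\right)^{2} = \left(-37 + 121\right)^{2} = 84^{2} = 7056$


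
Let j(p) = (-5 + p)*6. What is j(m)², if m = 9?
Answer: 576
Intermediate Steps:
j(p) = -30 + 6*p
j(m)² = (-30 + 6*9)² = (-30 + 54)² = 24² = 576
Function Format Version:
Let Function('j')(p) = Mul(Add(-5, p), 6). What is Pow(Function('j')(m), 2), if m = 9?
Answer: 576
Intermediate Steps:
Function('j')(p) = Add(-30, Mul(6, p))
Pow(Function('j')(m), 2) = Pow(Add(-30, Mul(6, 9)), 2) = Pow(Add(-30, 54), 2) = Pow(24, 2) = 576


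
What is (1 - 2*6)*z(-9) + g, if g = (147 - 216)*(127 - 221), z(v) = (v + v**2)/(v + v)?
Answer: 6530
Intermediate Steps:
z(v) = (v + v**2)/(2*v) (z(v) = (v + v**2)/((2*v)) = (v + v**2)*(1/(2*v)) = (v + v**2)/(2*v))
g = 6486 (g = -69*(-94) = 6486)
(1 - 2*6)*z(-9) + g = (1 - 2*6)*(1/2 + (1/2)*(-9)) + 6486 = (1 - 12)*(1/2 - 9/2) + 6486 = -11*(-4) + 6486 = 44 + 6486 = 6530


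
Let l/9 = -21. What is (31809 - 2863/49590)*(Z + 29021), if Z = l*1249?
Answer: -32658602374688/4959 ≈ -6.5857e+9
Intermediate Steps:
l = -189 (l = 9*(-21) = -189)
Z = -236061 (Z = -189*1249 = -236061)
(31809 - 2863/49590)*(Z + 29021) = (31809 - 2863/49590)*(-236061 + 29021) = (31809 - 2863*1/49590)*(-207040) = (31809 - 2863/49590)*(-207040) = (1577405447/49590)*(-207040) = -32658602374688/4959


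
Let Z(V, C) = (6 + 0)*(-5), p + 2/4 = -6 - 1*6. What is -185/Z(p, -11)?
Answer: 37/6 ≈ 6.1667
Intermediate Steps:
p = -25/2 (p = -½ + (-6 - 1*6) = -½ + (-6 - 6) = -½ - 12 = -25/2 ≈ -12.500)
Z(V, C) = -30 (Z(V, C) = 6*(-5) = -30)
-185/Z(p, -11) = -185/(-30) = -185*(-1/30) = 37/6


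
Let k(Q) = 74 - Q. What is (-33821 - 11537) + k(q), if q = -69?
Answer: -45215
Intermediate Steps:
(-33821 - 11537) + k(q) = (-33821 - 11537) + (74 - 1*(-69)) = -45358 + (74 + 69) = -45358 + 143 = -45215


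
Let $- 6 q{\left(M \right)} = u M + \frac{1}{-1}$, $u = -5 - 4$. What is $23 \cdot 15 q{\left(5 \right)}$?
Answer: $2645$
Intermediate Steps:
$u = -9$ ($u = -5 - 4 = -9$)
$q{\left(M \right)} = \frac{1}{6} + \frac{3 M}{2}$ ($q{\left(M \right)} = - \frac{- 9 M + \frac{1}{-1}}{6} = - \frac{- 9 M - 1}{6} = - \frac{-1 - 9 M}{6} = \frac{1}{6} + \frac{3 M}{2}$)
$23 \cdot 15 q{\left(5 \right)} = 23 \cdot 15 \left(\frac{1}{6} + \frac{3}{2} \cdot 5\right) = 345 \left(\frac{1}{6} + \frac{15}{2}\right) = 345 \cdot \frac{23}{3} = 2645$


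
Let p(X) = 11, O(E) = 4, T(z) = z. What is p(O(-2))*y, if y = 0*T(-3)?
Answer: 0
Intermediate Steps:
y = 0 (y = 0*(-3) = 0)
p(O(-2))*y = 11*0 = 0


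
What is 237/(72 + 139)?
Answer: 237/211 ≈ 1.1232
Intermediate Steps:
237/(72 + 139) = 237/211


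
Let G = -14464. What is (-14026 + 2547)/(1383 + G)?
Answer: 11479/13081 ≈ 0.87753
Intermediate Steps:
(-14026 + 2547)/(1383 + G) = (-14026 + 2547)/(1383 - 14464) = -11479/(-13081) = -11479*(-1/13081) = 11479/13081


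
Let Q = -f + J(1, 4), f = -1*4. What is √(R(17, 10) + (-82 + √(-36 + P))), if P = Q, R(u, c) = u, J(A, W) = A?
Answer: √(-65 + I*√31) ≈ 0.34498 + 8.0696*I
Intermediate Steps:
f = -4
Q = 5 (Q = -1*(-4) + 1 = 4 + 1 = 5)
P = 5
√(R(17, 10) + (-82 + √(-36 + P))) = √(17 + (-82 + √(-36 + 5))) = √(17 + (-82 + √(-31))) = √(17 + (-82 + I*√31)) = √(-65 + I*√31)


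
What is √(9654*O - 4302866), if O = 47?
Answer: 2*I*√962282 ≈ 1961.9*I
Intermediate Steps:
√(9654*O - 4302866) = √(9654*47 - 4302866) = √(453738 - 4302866) = √(-3849128) = 2*I*√962282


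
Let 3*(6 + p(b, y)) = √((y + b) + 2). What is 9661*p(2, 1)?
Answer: -57966 + 9661*√5/3 ≈ -50765.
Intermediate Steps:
p(b, y) = -6 + √(2 + b + y)/3 (p(b, y) = -6 + √((y + b) + 2)/3 = -6 + √((b + y) + 2)/3 = -6 + √(2 + b + y)/3)
9661*p(2, 1) = 9661*(-6 + √(2 + 2 + 1)/3) = 9661*(-6 + √5/3) = -57966 + 9661*√5/3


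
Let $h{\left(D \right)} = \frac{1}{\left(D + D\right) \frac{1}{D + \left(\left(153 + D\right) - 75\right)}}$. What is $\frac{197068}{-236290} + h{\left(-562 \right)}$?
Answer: $\frac{6413727}{66397490} \approx 0.096596$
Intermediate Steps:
$h{\left(D \right)} = \frac{78 + 2 D}{2 D}$ ($h{\left(D \right)} = \frac{1}{2 D \frac{1}{D + \left(78 + D\right)}} = \frac{1}{2 D \frac{1}{78 + 2 D}} = \frac{78 + 2 D}{2 D}$)
$\frac{197068}{-236290} + h{\left(-562 \right)} = \frac{197068}{-236290} + \frac{39 - 562}{-562} = 197068 \left(- \frac{1}{236290}\right) - - \frac{523}{562} = - \frac{98534}{118145} + \frac{523}{562} = \frac{6413727}{66397490}$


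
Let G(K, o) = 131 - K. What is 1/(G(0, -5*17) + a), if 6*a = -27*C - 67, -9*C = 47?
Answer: 3/430 ≈ 0.0069767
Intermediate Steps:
C = -47/9 (C = -⅑*47 = -47/9 ≈ -5.2222)
a = 37/3 (a = (-27*(-47/9) - 67)/6 = (141 - 67)/6 = (⅙)*74 = 37/3 ≈ 12.333)
1/(G(0, -5*17) + a) = 1/((131 - 1*0) + 37/3) = 1/((131 + 0) + 37/3) = 1/(131 + 37/3) = 1/(430/3) = 3/430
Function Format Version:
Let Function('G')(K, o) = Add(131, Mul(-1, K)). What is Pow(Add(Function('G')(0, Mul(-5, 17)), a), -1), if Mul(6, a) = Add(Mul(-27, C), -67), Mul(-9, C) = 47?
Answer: Rational(3, 430) ≈ 0.0069767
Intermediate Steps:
C = Rational(-47, 9) (C = Mul(Rational(-1, 9), 47) = Rational(-47, 9) ≈ -5.2222)
a = Rational(37, 3) (a = Mul(Rational(1, 6), Add(Mul(-27, Rational(-47, 9)), -67)) = Mul(Rational(1, 6), Add(141, -67)) = Mul(Rational(1, 6), 74) = Rational(37, 3) ≈ 12.333)
Pow(Add(Function('G')(0, Mul(-5, 17)), a), -1) = Pow(Add(Add(131, Mul(-1, 0)), Rational(37, 3)), -1) = Pow(Add(Add(131, 0), Rational(37, 3)), -1) = Pow(Add(131, Rational(37, 3)), -1) = Pow(Rational(430, 3), -1) = Rational(3, 430)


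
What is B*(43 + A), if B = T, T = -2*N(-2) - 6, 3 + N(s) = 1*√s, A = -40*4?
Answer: 234*I*√2 ≈ 330.93*I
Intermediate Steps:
A = -160
N(s) = -3 + √s (N(s) = -3 + 1*√s = -3 + √s)
T = -2*I*√2 (T = -2*(-3 + √(-2)) - 6 = -2*(-3 + I*√2) - 6 = (6 - 2*I*√2) - 6 = -2*I*√2 ≈ -2.8284*I)
B = -2*I*√2 ≈ -2.8284*I
B*(43 + A) = (-2*I*√2)*(43 - 160) = -2*I*√2*(-117) = 234*I*√2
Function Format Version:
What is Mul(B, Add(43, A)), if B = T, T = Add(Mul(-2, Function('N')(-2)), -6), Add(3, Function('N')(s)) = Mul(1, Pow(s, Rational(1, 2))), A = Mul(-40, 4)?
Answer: Mul(234, I, Pow(2, Rational(1, 2))) ≈ Mul(330.93, I)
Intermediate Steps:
A = -160
Function('N')(s) = Add(-3, Pow(s, Rational(1, 2))) (Function('N')(s) = Add(-3, Mul(1, Pow(s, Rational(1, 2)))) = Add(-3, Pow(s, Rational(1, 2))))
T = Mul(-2, I, Pow(2, Rational(1, 2))) (T = Add(Mul(-2, Add(-3, Pow(-2, Rational(1, 2)))), -6) = Add(Mul(-2, Add(-3, Mul(I, Pow(2, Rational(1, 2))))), -6) = Add(Add(6, Mul(-2, I, Pow(2, Rational(1, 2)))), -6) = Mul(-2, I, Pow(2, Rational(1, 2))) ≈ Mul(-2.8284, I))
B = Mul(-2, I, Pow(2, Rational(1, 2))) ≈ Mul(-2.8284, I)
Mul(B, Add(43, A)) = Mul(Mul(-2, I, Pow(2, Rational(1, 2))), Add(43, -160)) = Mul(Mul(-2, I, Pow(2, Rational(1, 2))), -117) = Mul(234, I, Pow(2, Rational(1, 2)))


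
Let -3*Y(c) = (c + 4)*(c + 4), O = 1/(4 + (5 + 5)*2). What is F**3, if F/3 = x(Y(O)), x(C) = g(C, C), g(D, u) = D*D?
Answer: 693842360995438000295041/986049380773527552 ≈ 7.0366e+5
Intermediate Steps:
O = 1/24 (O = 1/(4 + 10*2) = 1/(4 + 20) = 1/24 ≈ 0.041667)
g(D, u) = D**2
Y(c) = -(4 + c)**2/3 (Y(c) = -(c + 4)*(c + 4)/3 = -(4 + c)*(4 + c)/3 = -(4 + c)**2/3)
x(C) = C**2
F = 88529281/995328 (F = 3*(-(4 + 1/24)**2/3)**2 = 3*(-(97/24)**2/3)**2 = 3*(-1/3*9409/576)**2 = 3*(-9409/1728)**2 = 3*(88529281/2985984) = 88529281/995328 ≈ 88.945)
F**3 = (88529281/995328)**3 = 693842360995438000295041/986049380773527552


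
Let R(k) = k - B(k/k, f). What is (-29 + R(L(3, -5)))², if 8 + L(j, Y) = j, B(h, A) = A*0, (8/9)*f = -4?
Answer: 1156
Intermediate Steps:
f = -9/2 (f = (9/8)*(-4) = -9/2 ≈ -4.5000)
B(h, A) = 0
L(j, Y) = -8 + j
R(k) = k (R(k) = k - 1*0 = k + 0 = k)
(-29 + R(L(3, -5)))² = (-29 + (-8 + 3))² = (-29 - 5)² = (-34)² = 1156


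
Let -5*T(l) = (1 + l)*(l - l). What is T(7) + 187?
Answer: 187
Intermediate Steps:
T(l) = 0 (T(l) = -(1 + l)*(l - l)/5 = -(1 + l)*0/5 = -⅕*0 = 0)
T(7) + 187 = 0 + 187 = 187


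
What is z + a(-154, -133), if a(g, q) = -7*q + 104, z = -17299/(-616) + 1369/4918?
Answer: 1610719933/1514744 ≈ 1063.4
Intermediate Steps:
z = 42959893/1514744 (z = -17299*(-1/616) + 1369*(1/4918) = 17299/616 + 1369/4918 = 42959893/1514744 ≈ 28.361)
a(g, q) = 104 - 7*q
z + a(-154, -133) = 42959893/1514744 + (104 - 7*(-133)) = 42959893/1514744 + (104 + 931) = 42959893/1514744 + 1035 = 1610719933/1514744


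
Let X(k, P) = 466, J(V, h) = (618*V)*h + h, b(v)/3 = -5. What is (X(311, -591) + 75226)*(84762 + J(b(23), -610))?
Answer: 434385185584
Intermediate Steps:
b(v) = -15 (b(v) = 3*(-5) = -15)
J(V, h) = h + 618*V*h (J(V, h) = 618*V*h + h = h + 618*V*h)
(X(311, -591) + 75226)*(84762 + J(b(23), -610)) = (466 + 75226)*(84762 - 610*(1 + 618*(-15))) = 75692*(84762 - 610*(1 - 9270)) = 75692*(84762 - 610*(-9269)) = 75692*(84762 + 5654090) = 75692*5738852 = 434385185584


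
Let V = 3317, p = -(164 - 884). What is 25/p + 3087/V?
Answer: 461113/477648 ≈ 0.96538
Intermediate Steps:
p = 720 (p = -1*(-720) = 720)
25/p + 3087/V = 25/720 + 3087/3317 = 25*(1/720) + 3087*(1/3317) = 5/144 + 3087/3317 = 461113/477648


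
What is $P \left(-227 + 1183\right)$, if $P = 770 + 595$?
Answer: $1304940$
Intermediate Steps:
$P = 1365$
$P \left(-227 + 1183\right) = 1365 \left(-227 + 1183\right) = 1365 \cdot 956 = 1304940$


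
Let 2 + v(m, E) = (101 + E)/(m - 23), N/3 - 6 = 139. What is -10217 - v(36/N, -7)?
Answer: -33930815/3323 ≈ -10211.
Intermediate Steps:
N = 435 (N = 18 + 3*139 = 18 + 417 = 435)
v(m, E) = -2 + (101 + E)/(-23 + m) (v(m, E) = -2 + (101 + E)/(m - 23) = -2 + (101 + E)/(-23 + m))
-10217 - v(36/N, -7) = -10217 - (147 - 7 - 72/435)/(-23 + 36/435) = -10217 - (147 - 7 - 72/435)/(-23 + 36*(1/435)) = -10217 - (147 - 7 - 2*12/145)/(-23 + 12/145) = -10217 - (147 - 7 - 24/145)/(-3323/145) = -10217 - (-145)*20276/(3323*145) = -10217 - 1*(-20276/3323) = -10217 + 20276/3323 = -33930815/3323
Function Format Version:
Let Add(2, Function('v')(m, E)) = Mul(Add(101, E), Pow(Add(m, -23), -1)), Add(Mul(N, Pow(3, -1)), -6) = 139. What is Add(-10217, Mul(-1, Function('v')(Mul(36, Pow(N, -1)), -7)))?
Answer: Rational(-33930815, 3323) ≈ -10211.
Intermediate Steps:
N = 435 (N = Add(18, Mul(3, 139)) = Add(18, 417) = 435)
Function('v')(m, E) = Add(-2, Mul(Pow(Add(-23, m), -1), Add(101, E))) (Function('v')(m, E) = Add(-2, Mul(Add(101, E), Pow(Add(m, -23), -1))) = Add(-2, Mul(Add(101, E), Pow(Add(-23, m), -1))) = Add(-2, Mul(Pow(Add(-23, m), -1), Add(101, E))))
Add(-10217, Mul(-1, Function('v')(Mul(36, Pow(N, -1)), -7))) = Add(-10217, Mul(-1, Mul(Pow(Add(-23, Mul(36, Pow(435, -1))), -1), Add(147, -7, Mul(-2, Mul(36, Pow(435, -1))))))) = Add(-10217, Mul(-1, Mul(Pow(Add(-23, Mul(36, Rational(1, 435))), -1), Add(147, -7, Mul(-2, Mul(36, Rational(1, 435))))))) = Add(-10217, Mul(-1, Mul(Pow(Add(-23, Rational(12, 145)), -1), Add(147, -7, Mul(-2, Rational(12, 145)))))) = Add(-10217, Mul(-1, Mul(Pow(Rational(-3323, 145), -1), Add(147, -7, Rational(-24, 145))))) = Add(-10217, Mul(-1, Mul(Rational(-145, 3323), Rational(20276, 145)))) = Add(-10217, Mul(-1, Rational(-20276, 3323))) = Add(-10217, Rational(20276, 3323)) = Rational(-33930815, 3323)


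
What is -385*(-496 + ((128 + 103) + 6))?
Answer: 99715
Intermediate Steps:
-385*(-496 + ((128 + 103) + 6)) = -385*(-496 + (231 + 6)) = -385*(-496 + 237) = -385*(-259) = 99715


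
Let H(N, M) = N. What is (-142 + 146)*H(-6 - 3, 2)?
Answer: -36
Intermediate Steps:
(-142 + 146)*H(-6 - 3, 2) = (-142 + 146)*(-6 - 3) = 4*(-9) = -36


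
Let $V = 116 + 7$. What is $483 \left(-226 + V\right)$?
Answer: $-49749$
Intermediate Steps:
$V = 123$
$483 \left(-226 + V\right) = 483 \left(-226 + 123\right) = 483 \left(-103\right) = -49749$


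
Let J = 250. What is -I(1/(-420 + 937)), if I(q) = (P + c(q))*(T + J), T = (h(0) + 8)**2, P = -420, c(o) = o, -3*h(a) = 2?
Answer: 593658026/4653 ≈ 1.2759e+5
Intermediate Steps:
h(a) = -2/3 (h(a) = -1/3*2 = -2/3)
T = 484/9 (T = (-2/3 + 8)**2 = (22/3)**2 = 484/9 ≈ 53.778)
I(q) = -382760/3 + 2734*q/9 (I(q) = (-420 + q)*(484/9 + 250) = (-420 + q)*(2734/9) = -382760/3 + 2734*q/9)
-I(1/(-420 + 937)) = -(-382760/3 + 2734/(9*(-420 + 937))) = -(-382760/3 + (2734/9)/517) = -(-382760/3 + (2734/9)*(1/517)) = -(-382760/3 + 2734/4653) = -1*(-593658026/4653) = 593658026/4653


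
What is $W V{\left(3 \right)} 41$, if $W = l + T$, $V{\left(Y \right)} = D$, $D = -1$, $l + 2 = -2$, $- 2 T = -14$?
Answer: $-123$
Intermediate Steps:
$T = 7$ ($T = \left(- \frac{1}{2}\right) \left(-14\right) = 7$)
$l = -4$ ($l = -2 - 2 = -4$)
$V{\left(Y \right)} = -1$
$W = 3$ ($W = -4 + 7 = 3$)
$W V{\left(3 \right)} 41 = 3 \left(-1\right) 41 = \left(-3\right) 41 = -123$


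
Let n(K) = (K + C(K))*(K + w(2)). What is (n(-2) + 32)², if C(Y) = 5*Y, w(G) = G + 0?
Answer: 1024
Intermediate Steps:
w(G) = G
n(K) = 6*K*(2 + K) (n(K) = (K + 5*K)*(K + 2) = (6*K)*(2 + K) = 6*K*(2 + K))
(n(-2) + 32)² = (6*(-2)*(2 - 2) + 32)² = (6*(-2)*0 + 32)² = (0 + 32)² = 32² = 1024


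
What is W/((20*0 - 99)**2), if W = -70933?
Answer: -70933/9801 ≈ -7.2373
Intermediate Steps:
W/((20*0 - 99)**2) = -70933/(20*0 - 99)**2 = -70933/(0 - 99)**2 = -70933/((-99)**2) = -70933/9801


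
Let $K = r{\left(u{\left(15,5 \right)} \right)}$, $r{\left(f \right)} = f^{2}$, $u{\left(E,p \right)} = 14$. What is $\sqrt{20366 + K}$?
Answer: $\sqrt{20562} \approx 143.39$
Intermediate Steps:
$K = 196$ ($K = 14^{2} = 196$)
$\sqrt{20366 + K} = \sqrt{20366 + 196} = \sqrt{20562}$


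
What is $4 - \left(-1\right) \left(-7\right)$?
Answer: $-3$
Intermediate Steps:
$4 - \left(-1\right) \left(-7\right) = 4 - 7 = -3$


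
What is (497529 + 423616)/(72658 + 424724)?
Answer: 921145/497382 ≈ 1.8520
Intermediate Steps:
(497529 + 423616)/(72658 + 424724) = 921145/497382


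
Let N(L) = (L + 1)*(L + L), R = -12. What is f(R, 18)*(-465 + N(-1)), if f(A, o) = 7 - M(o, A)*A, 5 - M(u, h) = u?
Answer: 69285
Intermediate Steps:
N(L) = 2*L*(1 + L) (N(L) = (1 + L)*(2*L) = 2*L*(1 + L))
M(u, h) = 5 - u
f(A, o) = 7 - A*(5 - o) (f(A, o) = 7 - (5 - o)*A = 7 - A*(5 - o))
f(R, 18)*(-465 + N(-1)) = (7 - 12*(-5 + 18))*(-465 + 2*(-1)*(1 - 1)) = (7 - 12*13)*(-465 + 2*(-1)*0) = (7 - 156)*(-465 + 0) = -149*(-465) = 69285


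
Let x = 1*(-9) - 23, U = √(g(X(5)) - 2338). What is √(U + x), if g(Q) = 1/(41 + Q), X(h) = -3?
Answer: √(-46208 + 38*I*√3376034)/38 ≈ 3.6043 + 6.7076*I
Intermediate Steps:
U = I*√3376034/38 (U = √(1/(41 - 3) - 2338) = √(1/38 - 2338) = √(-88843/38) = I*√3376034/38 ≈ 48.353*I)
x = -32 (x = -9 - 23 = -32)
√(U + x) = √(I*√3376034/38 - 32) = √(-32 + I*√3376034/38)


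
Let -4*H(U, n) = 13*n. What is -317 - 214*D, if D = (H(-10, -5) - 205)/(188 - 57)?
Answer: -2269/262 ≈ -8.6603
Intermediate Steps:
H(U, n) = -13*n/4
D = -755/524 (D = (-13/4*(-5) - 205)/(188 - 57) = (65/4 - 205)/131 = -755/4*1/131 = -755/524 ≈ -1.4408)
-317 - 214*D = -317 - 214*(-755/524) = -317 + 80785/262 = -2269/262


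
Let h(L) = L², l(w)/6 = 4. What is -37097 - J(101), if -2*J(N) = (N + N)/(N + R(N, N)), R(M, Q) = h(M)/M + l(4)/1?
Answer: -8383821/226 ≈ -37097.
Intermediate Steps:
l(w) = 24 (l(w) = 6*4 = 24)
R(M, Q) = 24 + M (R(M, Q) = M²/M + 24/1 = M + 24*1 = M + 24 = 24 + M)
J(N) = -N/(24 + 2*N) (J(N) = -(N + N)/(2*(N + (24 + N))) = -2*N/(2*(24 + 2*N)) = -N/(24 + 2*N))
-37097 - J(101) = -37097 - (-1)*101/(24 + 2*101) = -37097 - (-1)*101/(24 + 202) = -37097 - (-1)*101/226 = -37097 - 1*(-101/226) = -37097 + 101/226 = -8383821/226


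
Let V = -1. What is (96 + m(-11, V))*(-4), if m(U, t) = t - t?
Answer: -384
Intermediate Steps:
m(U, t) = 0
(96 + m(-11, V))*(-4) = (96 + 0)*(-4) = 96*(-4) = -384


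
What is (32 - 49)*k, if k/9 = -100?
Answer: 15300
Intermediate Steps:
k = -900 (k = 9*(-100) = -900)
(32 - 49)*k = (32 - 49)*(-900) = -17*(-900) = 15300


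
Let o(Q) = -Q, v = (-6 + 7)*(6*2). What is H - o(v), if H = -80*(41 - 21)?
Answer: -1588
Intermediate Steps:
v = 12 (v = 1*12 = 12)
H = -1600 (H = -80*20 = -1600)
H - o(v) = -1600 - (-1)*12 = -1600 - 1*(-12) = -1600 + 12 = -1588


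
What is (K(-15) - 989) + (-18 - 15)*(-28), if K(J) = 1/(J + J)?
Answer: -1951/30 ≈ -65.033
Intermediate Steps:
K(J) = 1/(2*J)
(K(-15) - 989) + (-18 - 15)*(-28) = ((½)/(-15) - 989) + (-18 - 15)*(-28) = ((½)*(-1/15) - 989) - 33*(-28) = (-1/30 - 989) + 924 = -29671/30 + 924 = -1951/30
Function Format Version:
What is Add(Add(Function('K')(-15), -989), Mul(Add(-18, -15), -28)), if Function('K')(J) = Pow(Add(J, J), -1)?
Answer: Rational(-1951, 30) ≈ -65.033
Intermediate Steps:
Function('K')(J) = Mul(Rational(1, 2), Pow(J, -1)) (Function('K')(J) = Pow(Mul(2, J), -1) = Mul(Rational(1, 2), Pow(J, -1)))
Add(Add(Function('K')(-15), -989), Mul(Add(-18, -15), -28)) = Add(Add(Mul(Rational(1, 2), Pow(-15, -1)), -989), Mul(Add(-18, -15), -28)) = Add(Add(Mul(Rational(1, 2), Rational(-1, 15)), -989), Mul(-33, -28)) = Add(Add(Rational(-1, 30), -989), 924) = Add(Rational(-29671, 30), 924) = Rational(-1951, 30)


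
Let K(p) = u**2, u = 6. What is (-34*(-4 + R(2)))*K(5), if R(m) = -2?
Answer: 7344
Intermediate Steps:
K(p) = 36 (K(p) = 6**2 = 36)
(-34*(-4 + R(2)))*K(5) = -34*(-4 - 2)*36 = -(-204)*36 = -34*(-6)*36 = 204*36 = 7344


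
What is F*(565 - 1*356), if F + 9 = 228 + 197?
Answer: 86944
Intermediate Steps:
F = 416 (F = -9 + (228 + 197) = -9 + 425 = 416)
F*(565 - 1*356) = 416*(565 - 1*356) = 416*(565 - 356) = 416*209 = 86944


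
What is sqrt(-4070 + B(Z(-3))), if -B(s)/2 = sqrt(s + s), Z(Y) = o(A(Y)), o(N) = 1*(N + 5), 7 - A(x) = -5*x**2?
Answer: sqrt(-4070 - 2*sqrt(114)) ≈ 63.964*I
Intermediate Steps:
A(x) = 7 + 5*x**2 (A(x) = 7 - (-5)*x**2 = 7 + 5*x**2)
o(N) = 5 + N (o(N) = 1*(5 + N) = 5 + N)
Z(Y) = 12 + 5*Y**2 (Z(Y) = 5 + (7 + 5*Y**2) = 12 + 5*Y**2)
B(s) = -2*sqrt(2)*sqrt(s) (B(s) = -2*sqrt(s + s) = -2*sqrt(2)*sqrt(s))
sqrt(-4070 + B(Z(-3))) = sqrt(-4070 - 2*sqrt(2)*sqrt(12 + 5*(-3)**2)) = sqrt(-4070 - 2*sqrt(2)*sqrt(12 + 5*9)) = sqrt(-4070 - 2*sqrt(2)*sqrt(12 + 45)) = sqrt(-4070 - 2*sqrt(2)*sqrt(57)) = sqrt(-4070 - 2*sqrt(114))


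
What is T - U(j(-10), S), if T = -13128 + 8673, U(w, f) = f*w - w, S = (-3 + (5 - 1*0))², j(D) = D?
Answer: -4425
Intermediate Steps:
S = 4 (S = (-3 + (5 + 0))² = (-3 + 5)² = 2² = 4)
U(w, f) = -w + f*w
T = -4455
T - U(j(-10), S) = -4455 - (-10)*(-1 + 4) = -4455 - (-10)*3 = -4455 - 1*(-30) = -4455 + 30 = -4425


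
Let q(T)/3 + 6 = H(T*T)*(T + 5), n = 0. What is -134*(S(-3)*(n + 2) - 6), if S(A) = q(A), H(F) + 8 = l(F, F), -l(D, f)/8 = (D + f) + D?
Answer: 365820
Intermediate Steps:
l(D, f) = -16*D - 8*f (l(D, f) = -8*((D + f) + D) = -8*(f + 2*D) = -16*D - 8*f)
H(F) = -8 - 24*F (H(F) = -8 + (-16*F - 8*F) = -8 - 24*F)
q(T) = -18 + 3*(-8 - 24*T**2)*(5 + T) (q(T) = -18 + 3*((-8 - 24*T*T)*(T + 5)) = -18 + 3*((-8 - 24*T**2)*(5 + T)) = -18 + 3*(-8 - 24*T**2)*(5 + T))
S(A) = -138 - 360*A**2 - 72*A**3 - 24*A
-134*(S(-3)*(n + 2) - 6) = -134*((-138 - 360*(-3)**2 - 72*(-3)**3 - 24*(-3))*(0 + 2) - 6) = -134*((-138 - 360*9 - 72*(-27) + 72)*2 - 6) = -134*((-138 - 3240 + 1944 + 72)*2 - 6) = -134*(-1362*2 - 6) = -134*(-2724 - 6) = -134*(-2730) = 365820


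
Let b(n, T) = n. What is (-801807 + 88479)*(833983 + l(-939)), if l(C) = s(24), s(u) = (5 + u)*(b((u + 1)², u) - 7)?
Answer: -607687689840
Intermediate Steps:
s(u) = (-7 + (1 + u)²)*(5 + u) (s(u) = (5 + u)*((u + 1)² - 7) = (5 + u)*((1 + u)² - 7) = (5 + u)*(-7 + (1 + u)²) = (-7 + (1 + u)²)*(5 + u))
l(C) = 17922 (l(C) = -30 + 24³ + 4*24 + 7*24² = -30 + 13824 + 96 + 7*576 = -30 + 13824 + 96 + 4032 = 17922)
(-801807 + 88479)*(833983 + l(-939)) = (-801807 + 88479)*(833983 + 17922) = -713328*851905 = -607687689840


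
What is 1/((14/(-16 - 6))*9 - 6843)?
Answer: -11/75336 ≈ -0.00014601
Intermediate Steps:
1/((14/(-16 - 6))*9 - 6843) = 1/((14/(-22))*9 - 6843) = 1/(-1/22*14*9 - 6843) = 1/(-7/11*9 - 6843) = 1/(-63/11 - 6843) = 1/(-75336/11) = -11/75336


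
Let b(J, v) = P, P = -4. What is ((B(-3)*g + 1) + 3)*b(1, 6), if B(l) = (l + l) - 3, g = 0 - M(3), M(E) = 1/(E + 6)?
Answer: -20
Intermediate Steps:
M(E) = 1/(6 + E)
g = -⅑ (g = 0 - 1/(6 + 3) = 0 - 1/9 = 0 - 1*⅑ = 0 - ⅑ = -⅑ ≈ -0.11111)
b(J, v) = -4
B(l) = -3 + 2*l (B(l) = 2*l - 3 = -3 + 2*l)
((B(-3)*g + 1) + 3)*b(1, 6) = (((-3 + 2*(-3))*(-⅑) + 1) + 3)*(-4) = (((-3 - 6)*(-⅑) + 1) + 3)*(-4) = ((-9*(-⅑) + 1) + 3)*(-4) = ((1 + 1) + 3)*(-4) = (2 + 3)*(-4) = 5*(-4) = -20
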